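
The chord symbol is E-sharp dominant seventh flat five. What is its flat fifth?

B

Root of E-sharp dominant seventh flat five = E-sharp. The 5th is a diminished 5th: E-sharp up a diminished 5th → B.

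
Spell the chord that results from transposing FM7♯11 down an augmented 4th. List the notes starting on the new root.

C♭  E♭  G♭  B♭  F

An augmented 4th down from F is C♭, so the new chord is C♭ major seventh sharp eleven.
root → C♭
3rd (major 3rd) → E♭
5th (perfect 5th) → G♭
7th (major 7th) → B♭
11th (augmented 11th) → F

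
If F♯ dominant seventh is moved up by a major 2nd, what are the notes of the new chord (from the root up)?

G# B# D# F#

Transposed root: F# → G# (major 2nd up). So we spell G# dominant seventh:
- root: G#
- major 3rd: B#
- perfect 5th: D#
- minor 7th: F#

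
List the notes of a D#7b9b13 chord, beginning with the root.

D#, F##, A#, C#, E, B

D#7b9b13 is a dominant seventh flat nine flat thirteen built on D#.
root → D#
3rd (major 3rd) → F##
5th (perfect 5th) → A#
7th (minor 7th) → C#
9th (minor 9th) → E
13th (minor 13th) → B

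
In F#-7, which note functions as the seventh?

E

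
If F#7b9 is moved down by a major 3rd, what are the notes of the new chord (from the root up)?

D  F#  A  C  Eb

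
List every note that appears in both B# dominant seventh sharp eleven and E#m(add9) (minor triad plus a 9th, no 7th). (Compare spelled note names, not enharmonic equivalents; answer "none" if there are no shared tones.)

B# – F##

B# dominant seventh sharp eleven: B# D## F## A# E##
E#m(add9): E# G# B# F##
Common to both → B#, F##.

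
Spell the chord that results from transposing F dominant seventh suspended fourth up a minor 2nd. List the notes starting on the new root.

Transposed root: F → Gb (minor 2nd up). So we spell Gb dominant seventh suspended fourth:
root → Gb
4th (perfect 4th) → Cb
5th (perfect 5th) → Db
7th (minor 7th) → Fb

Gb, Cb, Db, Fb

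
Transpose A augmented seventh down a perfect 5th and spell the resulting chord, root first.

A down a perfect 5th → D. New chord: D augmented seventh.
root → D
3rd (major 3rd) → F-sharp
5th (augmented 5th) → A-sharp
7th (minor 7th) → C

D F-sharp A-sharp C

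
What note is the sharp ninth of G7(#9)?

G7(#9) is built on G; its 9th is an augmented 9th above the root.
A second above G uses the letter A, and the augmented 9th above G is A#.

A#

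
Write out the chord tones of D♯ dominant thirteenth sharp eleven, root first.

D♯ dominant thirteenth sharp eleven: dominant thirteenth sharp eleven on D#.
D# — root
F## — major 3rd
A# — perfect 5th
C# — minor 7th
E# — major 9th
G## — augmented 11th
B# — major 13th

D# F## A# C# E# G## B#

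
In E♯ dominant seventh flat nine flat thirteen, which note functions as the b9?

Root of E♯ dominant seventh flat nine flat thirteen = E#. The 9th is a minor 9th: E# up a minor 9th → F#.

F#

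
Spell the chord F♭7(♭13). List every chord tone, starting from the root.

Fb Ab Cb Ebb Dbb

Root Fb, quality dominant seventh flat thirteen:
root → Fb
3rd (major 3rd) → Ab
5th (perfect 5th) → Cb
7th (minor 7th) → Ebb
13th (minor 13th) → Dbb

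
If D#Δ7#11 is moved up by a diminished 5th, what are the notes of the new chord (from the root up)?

A – C# – E – G# – D#

A diminished 5th up from D# is A, so the new chord is A major seventh sharp eleven.
A — root
C# — major 3rd
E — perfect 5th
G# — major 7th
D# — augmented 11th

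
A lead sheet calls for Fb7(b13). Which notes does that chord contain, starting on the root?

Fb  Ab  Cb  Ebb  Dbb

Fb7(b13) is a dominant seventh flat thirteen built on Fb.
- root: Fb
- major 3rd: Ab
- perfect 5th: Cb
- minor 7th: Ebb
- minor 13th: Dbb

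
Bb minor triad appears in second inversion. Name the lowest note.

Bb minor triad in root position is Bb–Db–F.
Second inversion places the fifth in the bass, which is F.

F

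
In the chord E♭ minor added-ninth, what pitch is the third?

Root of E♭ minor added-ninth = Eb. The 3rd is a minor 3rd: Eb up a minor 3rd → Gb.

Gb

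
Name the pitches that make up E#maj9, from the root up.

E# G## B# D## F##

Root E#, quality major ninth:
E# — root
G## — major 3rd
B# — perfect 5th
D## — major 7th
F## — major 9th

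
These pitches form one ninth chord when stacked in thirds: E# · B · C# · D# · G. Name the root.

C#

Arranged so that each adjacent pair is a third by letter name: C# – E# – G – B – D#.
The bottom of that stack, C#, is the root (this is C# dominant ninth flat five).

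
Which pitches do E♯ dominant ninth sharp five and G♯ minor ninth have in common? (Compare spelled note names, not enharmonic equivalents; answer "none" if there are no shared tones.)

D-sharp

E♯ dominant ninth sharp five: E-sharp G-double-sharp B-double-sharp D-sharp F-double-sharp
G♯ minor ninth: G-sharp B D-sharp F-sharp A-sharp
Common to both → D-sharp.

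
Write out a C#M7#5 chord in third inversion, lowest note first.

In root position, C#M7#5 is C#–E#–G##–B#.
Third inversion puts the seventh (B#) in the bass.

B#, C#, E#, G##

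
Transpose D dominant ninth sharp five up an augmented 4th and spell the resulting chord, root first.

G-sharp  B-sharp  D-double-sharp  F-sharp  A-sharp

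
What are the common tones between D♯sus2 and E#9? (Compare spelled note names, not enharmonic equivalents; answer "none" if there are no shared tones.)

D#  E#

D♯sus2 = D#, E#, A#.
E#9 = E#, G##, B#, D#, F##.
Shared: D#, E#.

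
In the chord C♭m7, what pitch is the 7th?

C♭m7 is built on Cb; its 7th is a minor 7th above the root.
A seventh above C uses the letter B, and the minor 7th above Cb is Bbb.

Bbb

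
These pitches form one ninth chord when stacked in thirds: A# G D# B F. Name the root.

G

Stacking in thirds gives G – B – D# – F – A#, so G is the root — G dominant seventh sharp nine sharp five.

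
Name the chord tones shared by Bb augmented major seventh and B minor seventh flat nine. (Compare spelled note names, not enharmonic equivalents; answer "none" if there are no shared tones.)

D, F-sharp, A

Bb augmented major seventh = B-flat, D, F-sharp, A.
B minor seventh flat nine = B, D, F-sharp, A, C.
Shared: D, F-sharp, A.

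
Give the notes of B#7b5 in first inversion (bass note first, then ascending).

B#7b5 = B#–D##–F#–A#; first inversion → third (D##) lowest.

D##, F#, A#, B#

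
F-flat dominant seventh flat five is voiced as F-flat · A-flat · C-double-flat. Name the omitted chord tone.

E-double-flat

F-flat dominant seventh flat five = F-flat, A-flat, C-double-flat, E-double-flat. The voicing lacks the 7th (minor 7th), E-double-flat.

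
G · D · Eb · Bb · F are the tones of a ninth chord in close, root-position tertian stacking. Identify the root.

Arranged so that each adjacent pair is a third by letter name: Eb – G – Bb – D – F.
The bottom of that stack, Eb, is the root (this is Eb major ninth).

Eb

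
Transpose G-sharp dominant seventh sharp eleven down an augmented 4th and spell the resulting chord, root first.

D, F-sharp, A, C, G-sharp

An augmented 4th down from G-sharp is D, so the new chord is D dominant seventh sharp eleven.
root → D
3rd (major 3rd) → F-sharp
5th (perfect 5th) → A
7th (minor 7th) → C
11th (augmented 11th) → G-sharp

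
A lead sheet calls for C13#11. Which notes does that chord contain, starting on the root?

C, E, G, Bb, D, F#, A

Root C, quality dominant thirteenth sharp eleven:
root → C
3rd (major 3rd) → E
5th (perfect 5th) → G
7th (minor 7th) → Bb
9th (major 9th) → D
11th (augmented 11th) → F#
13th (major 13th) → A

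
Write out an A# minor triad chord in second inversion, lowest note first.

A# minor triad = A-sharp–C-sharp–E-sharp; second inversion → fifth (E-sharp) lowest.

E-sharp, A-sharp, C-sharp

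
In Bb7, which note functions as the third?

D

Bb7 is built on Bb; its 3rd is a major 3rd above the root.
A third above B uses the letter D, and the major 3rd above Bb is D.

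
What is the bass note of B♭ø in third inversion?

Ab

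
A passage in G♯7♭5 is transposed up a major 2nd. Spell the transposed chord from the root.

A♯, C𝄪, E, G♯

G♯ up a major 2nd → A♯. New chord: A♯ dominant seventh flat five.
- root: A♯
- major 3rd: C𝄪
- diminished 5th: E
- minor 7th: G♯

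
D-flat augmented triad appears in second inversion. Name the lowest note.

A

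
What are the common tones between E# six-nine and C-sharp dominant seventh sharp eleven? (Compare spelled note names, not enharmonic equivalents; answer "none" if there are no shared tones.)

E-sharp, F-double-sharp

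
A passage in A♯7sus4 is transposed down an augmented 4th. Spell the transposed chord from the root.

E – A – B – D

An augmented 4th down from A# is E, so the new chord is E dominant seventh suspended fourth.
root → E
4th (perfect 4th) → A
5th (perfect 5th) → B
7th (minor 7th) → D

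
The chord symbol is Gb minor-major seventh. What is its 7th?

F

Gb minor-major seventh is built on G-flat; its 7th is a major 7th above the root.
A seventh above G uses the letter F, and the major 7th above G-flat is F.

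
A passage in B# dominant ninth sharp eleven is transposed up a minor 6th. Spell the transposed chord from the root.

G♯  B♯  D♯  F♯  A♯  C𝄪

A minor 6th up from B♯ is G♯, so the new chord is G♯ dominant ninth sharp eleven.
G♯ — root
B♯ — major 3rd
D♯ — perfect 5th
F♯ — minor 7th
A♯ — major 9th
C𝄪 — augmented 11th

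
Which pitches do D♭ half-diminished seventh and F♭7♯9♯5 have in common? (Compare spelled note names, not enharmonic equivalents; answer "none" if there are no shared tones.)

Fb

D♭ half-diminished seventh: Db Fb Abb Cb
F♭7♯9♯5: Fb Ab C Ebb G
Common to both → Fb.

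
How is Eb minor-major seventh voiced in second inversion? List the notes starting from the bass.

B-flat, D, E-flat, G-flat

Eb minor-major seventh = E-flat–G-flat–B-flat–D; second inversion → fifth (B-flat) lowest.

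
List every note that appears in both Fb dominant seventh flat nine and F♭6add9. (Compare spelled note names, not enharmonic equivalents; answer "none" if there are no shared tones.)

Fb dominant seventh flat nine = Fb, Ab, Cb, Ebb, Gbb.
F♭6add9 = Fb, Ab, Cb, Db, Gb.
Shared: Fb, Ab, Cb.

Fb, Ab, Cb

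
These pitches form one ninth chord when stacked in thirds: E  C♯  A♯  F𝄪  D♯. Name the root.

D♯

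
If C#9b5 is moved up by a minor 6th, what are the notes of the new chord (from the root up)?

A minor 6th up from C# is A, so the new chord is A dominant ninth flat five.
- root: A
- major 3rd: C#
- diminished 5th: Eb
- minor 7th: G
- major 9th: B

A, C#, Eb, G, B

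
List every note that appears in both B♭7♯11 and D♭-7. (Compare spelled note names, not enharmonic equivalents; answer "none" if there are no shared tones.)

B♭7♯11: Bb D F Ab E
D♭-7: Db Fb Ab Cb
Common to both → Ab.

Ab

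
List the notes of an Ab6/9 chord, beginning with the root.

Ab C Eb F Bb

Root Ab, quality six-nine:
- root: Ab
- major 3rd: C
- perfect 5th: Eb
- major 6th: F
- major 9th: Bb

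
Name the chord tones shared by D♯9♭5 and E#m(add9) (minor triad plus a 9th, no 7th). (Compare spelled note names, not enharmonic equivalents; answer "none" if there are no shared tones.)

F## E#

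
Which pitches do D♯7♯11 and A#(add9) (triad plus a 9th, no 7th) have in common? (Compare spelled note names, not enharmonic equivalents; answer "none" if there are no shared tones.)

A#

D♯7♯11 = D#, F##, A#, C#, G##.
A#(add9) = A#, C##, E#, B#.
Shared: A#.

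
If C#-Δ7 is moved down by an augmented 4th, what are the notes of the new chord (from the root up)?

An augmented 4th down from C# is G, so the new chord is G minor-major seventh.
- root: G
- minor 3rd: Bb
- perfect 5th: D
- major 7th: F#

G – Bb – D – F#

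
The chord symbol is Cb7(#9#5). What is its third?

Eb

Cb7(#9#5) is built on Cb; its 3rd is a major 3rd above the root.
A third above C uses the letter E, and the major 3rd above Cb is Eb.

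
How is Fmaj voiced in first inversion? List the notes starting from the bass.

Fmaj = F–A–C; first inversion → third (A) lowest.

A – C – F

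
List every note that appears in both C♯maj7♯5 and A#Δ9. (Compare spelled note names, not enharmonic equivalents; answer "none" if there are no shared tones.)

E#  G##  B#

C♯maj7♯5 = C#, E#, G##, B#.
A#Δ9 = A#, C##, E#, G##, B#.
Shared: E#, G##, B#.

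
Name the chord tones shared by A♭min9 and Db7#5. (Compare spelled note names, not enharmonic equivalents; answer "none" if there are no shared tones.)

A♭min9: Ab Cb Eb Gb Bb
Db7#5: Db F A Cb
Common to both → Cb.

Cb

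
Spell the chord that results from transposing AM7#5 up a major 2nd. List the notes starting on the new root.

A up a major 2nd → B. New chord: B augmented major seventh.
B — root
D# — major 3rd
F## — augmented 5th
A# — major 7th

B, D#, F##, A#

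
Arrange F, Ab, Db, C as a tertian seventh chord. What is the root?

Arranged so that each adjacent pair is a third by letter name: Db – F – Ab – C.
The bottom of that stack, Db, is the root (this is Db major seventh).

Db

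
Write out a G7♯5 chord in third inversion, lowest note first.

F, G, B, D#

G7♯5 = G–B–D#–F; third inversion → seventh (F) lowest.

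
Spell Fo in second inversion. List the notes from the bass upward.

Fo = F–Ab–Cb; second inversion → fifth (Cb) lowest.

Cb F Ab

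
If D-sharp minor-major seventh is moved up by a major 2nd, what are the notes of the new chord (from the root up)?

A major 2nd up from D# is E#, so the new chord is E# minor-major seventh.
E# — root
G# — minor 3rd
B# — perfect 5th
D## — major 7th

E#, G#, B#, D##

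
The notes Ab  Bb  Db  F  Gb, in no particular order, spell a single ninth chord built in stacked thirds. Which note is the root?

Gb

Arranged so that each adjacent pair is a third by letter name: Gb – Bb – Db – F – Ab.
The bottom of that stack, Gb, is the root (this is Gb major ninth).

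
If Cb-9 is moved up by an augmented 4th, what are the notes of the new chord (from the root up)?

Transposed root: Cb → F (augmented 4th up). So we spell F minor ninth:
- root: F
- minor 3rd: Ab
- perfect 5th: C
- minor 7th: Eb
- major 9th: G

F, Ab, C, Eb, G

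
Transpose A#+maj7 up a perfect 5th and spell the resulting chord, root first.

Transposed root: A# → E# (perfect 5th up). So we spell E# augmented major seventh:
E# — root
G## — major 3rd
B## — augmented 5th
D## — major 7th

E#  G##  B##  D##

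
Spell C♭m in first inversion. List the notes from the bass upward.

C♭m = C♭–E𝄫–G♭; first inversion → third (E𝄫) lowest.

E𝄫, G♭, C♭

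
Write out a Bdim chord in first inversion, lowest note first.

D, F, B

In root position, Bdim is B–D–F.
First inversion puts the third (D) in the bass.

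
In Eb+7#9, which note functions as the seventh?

Root of Eb+7#9 = Eb. The 7th is a minor 7th: Eb up a minor 7th → Db.

Db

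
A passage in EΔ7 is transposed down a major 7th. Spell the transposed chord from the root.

F – A – C – E

E down a major 7th → F. New chord: F major seventh.
Root: F
Major 3rd (3rd): A
Perfect 5th (5th): C
Major 7th (7th): E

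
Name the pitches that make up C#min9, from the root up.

C#min9 is a minor ninth built on C#.
- root: C#
- minor 3rd: E
- perfect 5th: G#
- minor 7th: B
- major 9th: D#

C# – E – G# – B – D#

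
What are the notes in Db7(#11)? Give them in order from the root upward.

Db, F, Ab, Cb, G

Db7(#11) is a dominant seventh sharp eleven built on Db.
- root: Db
- major 3rd: F
- perfect 5th: Ab
- minor 7th: Cb
- augmented 11th: G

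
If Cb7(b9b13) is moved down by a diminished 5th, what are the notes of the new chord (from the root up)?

F, A, C, Eb, Gb, Db

Cb down a diminished 5th → F. New chord: F dominant seventh flat nine flat thirteen.
- root: F
- major 3rd: A
- perfect 5th: C
- minor 7th: Eb
- minor 9th: Gb
- minor 13th: Db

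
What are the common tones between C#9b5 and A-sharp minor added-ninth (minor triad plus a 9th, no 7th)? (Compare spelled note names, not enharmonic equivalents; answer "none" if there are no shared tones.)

C#9b5 = C#, E#, G, B, D#.
A-sharp minor added-ninth = A#, C#, E#, B#.
Shared: C#, E#.

C#  E#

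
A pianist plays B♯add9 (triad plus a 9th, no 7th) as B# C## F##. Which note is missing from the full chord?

D##

The full B♯add9 chord is B#, D##, F##, C##.
Comparing with the voicing, the major 3rd (3rd) — D## — is absent.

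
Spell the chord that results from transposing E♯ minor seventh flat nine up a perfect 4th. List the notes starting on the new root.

A-sharp, C-sharp, E-sharp, G-sharp, B

Transposed root: E-sharp → A-sharp (perfect 4th up). So we spell A-sharp minor seventh flat nine:
Root: A-sharp
Minor 3rd (3rd): C-sharp
Perfect 5th (5th): E-sharp
Minor 7th (7th): G-sharp
Minor 9th (9th): B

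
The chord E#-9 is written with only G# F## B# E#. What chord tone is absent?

E#-9 = E#, G#, B#, D#, F##. The voicing lacks the 7th (minor 7th), D#.

D#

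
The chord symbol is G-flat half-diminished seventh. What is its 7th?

F♭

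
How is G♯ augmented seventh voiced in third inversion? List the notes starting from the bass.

F-sharp, G-sharp, B-sharp, D-double-sharp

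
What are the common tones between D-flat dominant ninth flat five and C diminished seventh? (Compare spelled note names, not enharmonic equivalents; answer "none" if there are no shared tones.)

E-flat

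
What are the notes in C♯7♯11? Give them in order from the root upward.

C♯7♯11 is a dominant seventh sharp eleven built on C#.
root → C#
3rd (major 3rd) → E#
5th (perfect 5th) → G#
7th (minor 7th) → B
11th (augmented 11th) → F##

C#, E#, G#, B, F##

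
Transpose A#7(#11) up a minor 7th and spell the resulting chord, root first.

A# up a minor 7th → G#. New chord: G# dominant seventh sharp eleven.
root → G#
3rd (major 3rd) → B#
5th (perfect 5th) → D#
7th (minor 7th) → F#
11th (augmented 11th) → C##

G#, B#, D#, F#, C##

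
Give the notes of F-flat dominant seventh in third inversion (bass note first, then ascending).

Ebb Fb Ab Cb

F-flat dominant seventh = Fb–Ab–Cb–Ebb; third inversion → seventh (Ebb) lowest.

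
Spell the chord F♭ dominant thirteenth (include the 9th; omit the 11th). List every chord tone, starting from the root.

F♭ dominant thirteenth: dominant thirteenth on Fb.
root → Fb
3rd (major 3rd) → Ab
5th (perfect 5th) → Cb
7th (minor 7th) → Ebb
9th (major 9th) → Gb
13th (major 13th) → Db

Fb, Ab, Cb, Ebb, Gb, Db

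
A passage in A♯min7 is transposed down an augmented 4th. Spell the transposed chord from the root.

A♯ down an augmented 4th → E. New chord: E minor seventh.
Root: E
Minor 3rd (3rd): G
Perfect 5th (5th): B
Minor 7th (7th): D

E – G – B – D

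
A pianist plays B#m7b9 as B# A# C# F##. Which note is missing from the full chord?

The full B#m7b9 chord is B#, D#, F##, A#, C#.
Comparing with the voicing, the minor 3rd (3rd) — D# — is absent.

D#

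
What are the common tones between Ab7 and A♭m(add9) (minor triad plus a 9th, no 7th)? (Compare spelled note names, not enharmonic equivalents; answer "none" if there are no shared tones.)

Ab, Eb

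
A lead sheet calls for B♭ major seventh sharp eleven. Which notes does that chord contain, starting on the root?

B♭ major seventh sharp eleven: major seventh sharp eleven on B♭.
Root: B♭
Major 3rd (3rd): D
Perfect 5th (5th): F
Major 7th (7th): A
Augmented 11th (11th): E

B♭ D F A E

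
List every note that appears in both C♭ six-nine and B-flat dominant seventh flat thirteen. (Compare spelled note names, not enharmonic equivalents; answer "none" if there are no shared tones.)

G-flat – A-flat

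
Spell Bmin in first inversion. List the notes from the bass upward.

D  F#  B

Bmin = B–D–F#; first inversion → third (D) lowest.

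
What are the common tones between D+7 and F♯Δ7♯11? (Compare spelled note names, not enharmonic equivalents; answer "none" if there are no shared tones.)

F#  A#

D+7 = D, F#, A#, C.
F♯Δ7♯11 = F#, A#, C#, E#, B#.
Shared: F#, A#.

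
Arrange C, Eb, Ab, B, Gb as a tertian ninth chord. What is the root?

Ab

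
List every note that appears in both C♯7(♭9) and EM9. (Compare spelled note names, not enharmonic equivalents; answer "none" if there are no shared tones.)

G♯  B

C♯7(♭9): C♯ E♯ G♯ B D
EM9: E G♯ B D♯ F♯
Common to both → G♯, B.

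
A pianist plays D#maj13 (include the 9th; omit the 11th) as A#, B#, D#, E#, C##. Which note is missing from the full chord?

F##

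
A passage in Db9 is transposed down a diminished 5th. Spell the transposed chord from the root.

G  B  D  F  A

A diminished 5th down from Db is G, so the new chord is G dominant ninth.
Root: G
Major 3rd (3rd): B
Perfect 5th (5th): D
Minor 7th (7th): F
Major 9th (9th): A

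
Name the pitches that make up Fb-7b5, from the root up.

Fb Abb Cbb Ebb

Fb-7b5 is a half-diminished seventh built on Fb.
Fb — root
Abb — minor 3rd
Cbb — diminished 5th
Ebb — minor 7th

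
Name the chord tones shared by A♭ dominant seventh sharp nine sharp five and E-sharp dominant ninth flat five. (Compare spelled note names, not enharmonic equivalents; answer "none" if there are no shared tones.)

A♭ dominant seventh sharp nine sharp five: Ab C E Gb B
E-sharp dominant ninth flat five: E# G## B D# F##
Common to both → B.

B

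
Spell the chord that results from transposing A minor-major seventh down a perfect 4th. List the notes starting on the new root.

A perfect 4th down from A is E, so the new chord is E minor-major seventh.
root → E
3rd (minor 3rd) → G
5th (perfect 5th) → B
7th (major 7th) → D-sharp

E, G, B, D-sharp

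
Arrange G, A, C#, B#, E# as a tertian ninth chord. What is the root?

A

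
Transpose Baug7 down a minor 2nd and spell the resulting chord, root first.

A# C## E## G#

A minor 2nd down from B is A#, so the new chord is A# augmented seventh.
- root: A#
- major 3rd: C##
- augmented 5th: E##
- minor 7th: G#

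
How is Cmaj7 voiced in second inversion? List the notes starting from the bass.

G B C E

Cmaj7 = C–E–G–B; second inversion → fifth (G) lowest.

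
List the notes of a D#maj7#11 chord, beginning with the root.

D# F## A# C## G##

D#maj7#11: major seventh sharp eleven on D#.
D# — root
F## — major 3rd
A# — perfect 5th
C## — major 7th
G## — augmented 11th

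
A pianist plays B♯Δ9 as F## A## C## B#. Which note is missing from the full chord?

The full B♯Δ9 chord is B#, D##, F##, A##, C##.
Comparing with the voicing, the major 3rd (3rd) — D## — is absent.

D##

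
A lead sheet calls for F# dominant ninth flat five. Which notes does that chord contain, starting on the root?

Root F-sharp, quality dominant ninth flat five:
root → F-sharp
3rd (major 3rd) → A-sharp
5th (diminished 5th) → C
7th (minor 7th) → E
9th (major 9th) → G-sharp

F-sharp – A-sharp – C – E – G-sharp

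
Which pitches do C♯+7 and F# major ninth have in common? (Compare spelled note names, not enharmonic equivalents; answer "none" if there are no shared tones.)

C♯+7: C# E# G## B
F# major ninth: F# A# C# E# G#
Common to both → C#, E#.

C#  E#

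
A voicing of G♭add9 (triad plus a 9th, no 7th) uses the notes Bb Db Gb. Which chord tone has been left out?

The full G♭add9 chord is Gb, Bb, Db, Ab.
Comparing with the voicing, the major 9th (9th) — Ab — is absent.

Ab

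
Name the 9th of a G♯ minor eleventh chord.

G♯ minor eleventh is built on G-sharp; its 9th is a major 9th above the root.
A second above G uses the letter A, and the major 9th above G-sharp is A-sharp.

A-sharp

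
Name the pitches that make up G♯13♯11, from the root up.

G♯ B♯ D♯ F♯ A♯ C𝄪 E♯

G♯13♯11 is a dominant thirteenth sharp eleven built on G♯.
root → G♯
3rd (major 3rd) → B♯
5th (perfect 5th) → D♯
7th (minor 7th) → F♯
9th (major 9th) → A♯
11th (augmented 11th) → C𝄪
13th (major 13th) → E♯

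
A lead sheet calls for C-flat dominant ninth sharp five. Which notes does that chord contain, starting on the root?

C-flat, E-flat, G, B-double-flat, D-flat

C-flat dominant ninth sharp five is a dominant ninth sharp five built on C-flat.
- root: C-flat
- major 3rd: E-flat
- augmented 5th: G
- minor 7th: B-double-flat
- major 9th: D-flat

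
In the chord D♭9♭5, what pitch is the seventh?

C♭

D♭9♭5 is built on D♭; its 7th is a minor 7th above the root.
A seventh above D uses the letter C, and the minor 7th above D♭ is C♭.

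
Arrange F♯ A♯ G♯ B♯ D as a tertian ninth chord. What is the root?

G♯

Arranged so that each adjacent pair is a third by letter name: G♯ – B♯ – D – F♯ – A♯.
The bottom of that stack, G♯, is the root (this is G♯ dominant ninth flat five).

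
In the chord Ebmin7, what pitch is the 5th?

Bb

Root of Ebmin7 = Eb. The 5th is a perfect 5th: Eb up a perfect 5th → Bb.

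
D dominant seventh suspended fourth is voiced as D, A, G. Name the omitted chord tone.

D dominant seventh suspended fourth = D, G, A, C. The voicing lacks the 7th (minor 7th), C.

C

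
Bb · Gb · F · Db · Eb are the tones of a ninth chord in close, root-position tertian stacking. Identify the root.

Eb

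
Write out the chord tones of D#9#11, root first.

D♯, F𝄪, A♯, C♯, E♯, G𝄪

Root D♯, quality dominant ninth sharp eleven:
D♯ — root
F𝄪 — major 3rd
A♯ — perfect 5th
C♯ — minor 7th
E♯ — major 9th
G𝄪 — augmented 11th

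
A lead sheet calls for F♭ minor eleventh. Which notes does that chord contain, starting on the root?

Root Fb, quality minor eleventh:
- root: Fb
- minor 3rd: Abb
- perfect 5th: Cb
- minor 7th: Ebb
- major 9th: Gb
- perfect 11th: Bbb

Fb, Abb, Cb, Ebb, Gb, Bbb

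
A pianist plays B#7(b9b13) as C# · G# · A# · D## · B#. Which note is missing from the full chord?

The full B#7(b9b13) chord is B#, D##, F##, A#, C#, G#.
Comparing with the voicing, the perfect 5th (5th) — F## — is absent.

F##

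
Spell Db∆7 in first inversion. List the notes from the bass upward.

F, A♭, C, D♭

In root position, Db∆7 is D♭–F–A♭–C.
First inversion puts the third (F) in the bass.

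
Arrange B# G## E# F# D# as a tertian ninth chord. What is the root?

Stacking in thirds gives E# – G## – B# – D# – F#, so E# is the root — E# dominant seventh flat nine.

E#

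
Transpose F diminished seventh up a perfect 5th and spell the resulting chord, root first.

Transposed root: F → C (perfect 5th up). So we spell C diminished seventh:
root → C
3rd (minor 3rd) → Eb
5th (diminished 5th) → Gb
7th (diminished 7th) → Bbb

C  Eb  Gb  Bbb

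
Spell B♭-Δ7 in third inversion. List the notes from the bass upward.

B♭-Δ7 = B♭–D♭–F–A; third inversion → seventh (A) lowest.

A B♭ D♭ F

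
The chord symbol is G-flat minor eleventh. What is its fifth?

G-flat minor eleventh is built on Gb; its 5th is a perfect 5th above the root.
A fifth above G uses the letter D, and the perfect 5th above Gb is Db.

Db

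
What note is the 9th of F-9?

G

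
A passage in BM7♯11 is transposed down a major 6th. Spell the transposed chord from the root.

Transposed root: B → D (major 6th down). So we spell D major seventh sharp eleven:
- root: D
- major 3rd: F#
- perfect 5th: A
- major 7th: C#
- augmented 11th: G#

D F# A C# G#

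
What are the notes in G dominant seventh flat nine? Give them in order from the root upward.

G dominant seventh flat nine: dominant seventh flat nine on G.
G — root
B — major 3rd
D — perfect 5th
F — minor 7th
A-flat — minor 9th

G  B  D  F  A-flat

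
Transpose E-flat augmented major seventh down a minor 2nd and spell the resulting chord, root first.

D, F-sharp, A-sharp, C-sharp

E-flat down a minor 2nd → D. New chord: D augmented major seventh.
root → D
3rd (major 3rd) → F-sharp
5th (augmented 5th) → A-sharp
7th (major 7th) → C-sharp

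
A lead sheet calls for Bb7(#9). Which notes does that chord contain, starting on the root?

B♭  D  F  A♭  C♯

Bb7(#9) is a dominant seventh sharp nine built on B♭.
- root: B♭
- major 3rd: D
- perfect 5th: F
- minor 7th: A♭
- augmented 9th: C♯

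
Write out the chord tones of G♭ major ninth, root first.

Gb Bb Db F Ab

G♭ major ninth: major ninth on Gb.
Gb — root
Bb — major 3rd
Db — perfect 5th
F — major 7th
Ab — major 9th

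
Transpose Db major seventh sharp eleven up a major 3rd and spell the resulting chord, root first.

A major 3rd up from D-flat is F, so the new chord is F major seventh sharp eleven.
root → F
3rd (major 3rd) → A
5th (perfect 5th) → C
7th (major 7th) → E
11th (augmented 11th) → B

F – A – C – E – B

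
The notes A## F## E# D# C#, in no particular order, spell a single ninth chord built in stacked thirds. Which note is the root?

D#

Arranged so that each adjacent pair is a third by letter name: D# – F## – A## – C# – E#.
The bottom of that stack, D#, is the root (this is D# dominant ninth sharp five).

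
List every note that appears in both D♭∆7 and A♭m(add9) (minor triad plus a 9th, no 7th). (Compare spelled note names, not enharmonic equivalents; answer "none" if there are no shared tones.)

A♭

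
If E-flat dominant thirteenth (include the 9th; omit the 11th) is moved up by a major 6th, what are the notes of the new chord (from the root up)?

Transposed root: Eb → C (major 6th up). So we spell C dominant thirteenth:
C — root
E — major 3rd
G — perfect 5th
Bb — minor 7th
D — major 9th
A — major 13th

C E G Bb D A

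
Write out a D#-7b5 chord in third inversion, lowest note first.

C#, D#, F#, A

D#-7b5 = D#–F#–A–C#; third inversion → seventh (C#) lowest.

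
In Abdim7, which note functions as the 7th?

Gbb

Root of Abdim7 = Ab. The 7th is a diminished 7th: Ab up a diminished 7th → Gbb.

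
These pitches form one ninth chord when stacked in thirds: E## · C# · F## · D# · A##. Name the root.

Arranged so that each adjacent pair is a third by letter name: D# – F## – A## – C# – E##.
The bottom of that stack, D#, is the root (this is D# dominant seventh sharp nine sharp five).

D#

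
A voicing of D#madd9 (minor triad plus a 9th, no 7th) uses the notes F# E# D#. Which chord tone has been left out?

A#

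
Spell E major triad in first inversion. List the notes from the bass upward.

G-sharp, B, E

In root position, E major triad is E–G-sharp–B.
First inversion puts the third (G-sharp) in the bass.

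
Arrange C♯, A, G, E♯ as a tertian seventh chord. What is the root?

A

Stacking in thirds gives A – C♯ – E♯ – G, so A is the root — A augmented seventh.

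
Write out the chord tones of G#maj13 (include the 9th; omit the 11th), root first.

G# – B# – D# – F## – A# – E#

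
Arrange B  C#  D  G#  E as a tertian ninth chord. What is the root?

C#

Stacking in thirds gives C# – E – G# – B – D, so C# is the root — C# minor seventh flat nine.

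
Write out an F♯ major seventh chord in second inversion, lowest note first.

In root position, F♯ major seventh is F-sharp–A-sharp–C-sharp–E-sharp.
Second inversion puts the fifth (C-sharp) in the bass.

C-sharp  E-sharp  F-sharp  A-sharp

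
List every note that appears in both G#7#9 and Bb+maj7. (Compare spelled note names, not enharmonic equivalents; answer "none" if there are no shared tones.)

F♯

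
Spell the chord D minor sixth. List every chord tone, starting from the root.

D minor sixth is a minor sixth built on D.
root → D
3rd (minor 3rd) → F
5th (perfect 5th) → A
6th (major 6th) → B

D F A B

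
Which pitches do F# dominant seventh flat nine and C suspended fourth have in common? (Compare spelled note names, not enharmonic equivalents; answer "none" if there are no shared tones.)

G

F# dominant seventh flat nine: F-sharp A-sharp C-sharp E G
C suspended fourth: C F G
Common to both → G.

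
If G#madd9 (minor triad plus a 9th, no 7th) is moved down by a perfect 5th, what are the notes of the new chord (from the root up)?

C# E G# D#

G# down a perfect 5th → C#. New chord: C# minor added-ninth.
C# — root
E — minor 3rd
G# — perfect 5th
D# — major 9th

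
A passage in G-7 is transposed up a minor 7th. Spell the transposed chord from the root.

A minor 7th up from G is F, so the new chord is F minor seventh.
F — root
Ab — minor 3rd
C — perfect 5th
Eb — minor 7th

F, Ab, C, Eb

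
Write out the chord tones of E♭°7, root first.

E♭°7: diminished seventh on E♭.
Root: E♭
Minor 3rd (3rd): G♭
Diminished 5th (5th): B𝄫
Diminished 7th (7th): D𝄫

E♭, G♭, B𝄫, D𝄫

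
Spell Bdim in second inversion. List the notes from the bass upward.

Bdim = B–D–F; second inversion → fifth (F) lowest.

F, B, D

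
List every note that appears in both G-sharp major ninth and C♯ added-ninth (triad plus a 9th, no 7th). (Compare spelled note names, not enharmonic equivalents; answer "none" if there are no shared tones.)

G-sharp, D-sharp

G-sharp major ninth = G-sharp, B-sharp, D-sharp, F-double-sharp, A-sharp.
C♯ added-ninth = C-sharp, E-sharp, G-sharp, D-sharp.
Shared: G-sharp, D-sharp.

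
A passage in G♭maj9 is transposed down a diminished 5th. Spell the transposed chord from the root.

Transposed root: Gb → C (diminished 5th down). So we spell C major ninth:
root → C
3rd (major 3rd) → E
5th (perfect 5th) → G
7th (major 7th) → B
9th (major 9th) → D

C E G B D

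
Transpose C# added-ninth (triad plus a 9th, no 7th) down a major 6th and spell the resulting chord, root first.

E, G#, B, F#

A major 6th down from C# is E, so the new chord is E added-ninth.
root → E
3rd (major 3rd) → G#
5th (perfect 5th) → B
9th (major 9th) → F#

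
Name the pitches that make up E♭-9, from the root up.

Eb, Gb, Bb, Db, F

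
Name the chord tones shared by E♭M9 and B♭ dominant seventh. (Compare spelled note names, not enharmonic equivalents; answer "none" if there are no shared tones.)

E♭M9: Eb G Bb D F
B♭ dominant seventh: Bb D F Ab
Common to both → Bb, D, F.

Bb, D, F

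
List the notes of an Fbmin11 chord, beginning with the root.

F♭ – A𝄫 – C♭ – E𝄫 – G♭ – B𝄫

Root F♭, quality minor eleventh:
Root: F♭
Minor 3rd (3rd): A𝄫
Perfect 5th (5th): C♭
Minor 7th (7th): E𝄫
Major 9th (9th): G♭
Perfect 11th (11th): B𝄫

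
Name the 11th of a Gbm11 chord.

Gbm11 is built on Gb; its 11th is a perfect 11th above the root.
A fourth above G uses the letter C, and the perfect 11th above Gb is Cb.

Cb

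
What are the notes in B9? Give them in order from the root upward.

B – D# – F# – A – C#

B9: dominant ninth on B.
- root: B
- major 3rd: D#
- perfect 5th: F#
- minor 7th: A
- major 9th: C#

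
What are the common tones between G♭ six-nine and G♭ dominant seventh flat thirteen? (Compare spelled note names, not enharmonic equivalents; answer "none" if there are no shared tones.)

G♭ six-nine = G-flat, B-flat, D-flat, E-flat, A-flat.
G♭ dominant seventh flat thirteen = G-flat, B-flat, D-flat, F-flat, E-double-flat.
Shared: G-flat, B-flat, D-flat.

G-flat B-flat D-flat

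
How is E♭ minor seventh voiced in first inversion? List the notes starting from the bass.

G-flat – B-flat – D-flat – E-flat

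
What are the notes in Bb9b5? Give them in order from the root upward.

Bb9b5: dominant ninth flat five on Bb.
Bb — root
D — major 3rd
Fb — diminished 5th
Ab — minor 7th
C — major 9th

Bb, D, Fb, Ab, C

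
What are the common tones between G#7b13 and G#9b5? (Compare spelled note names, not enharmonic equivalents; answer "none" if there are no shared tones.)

G♯  B♯  F♯

G#7b13 = G♯, B♯, D♯, F♯, E.
G#9b5 = G♯, B♯, D, F♯, A♯.
Shared: G♯, B♯, F♯.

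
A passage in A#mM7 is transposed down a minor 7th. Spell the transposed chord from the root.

B# D# F## A##

A# down a minor 7th → B#. New chord: B# minor-major seventh.
- root: B#
- minor 3rd: D#
- perfect 5th: F##
- major 7th: A##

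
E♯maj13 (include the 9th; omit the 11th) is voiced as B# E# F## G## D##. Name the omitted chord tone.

C##

E♯maj13 = E#, G##, B#, D##, F##, C##. The voicing lacks the 13th (major 13th), C##.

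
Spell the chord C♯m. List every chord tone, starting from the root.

C# – E – G#

Root C#, quality minor triad:
- root: C#
- minor 3rd: E
- perfect 5th: G#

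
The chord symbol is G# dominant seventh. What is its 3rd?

B#

Root of G# dominant seventh = G#. The 3rd is a major 3rd: G# up a major 3rd → B#.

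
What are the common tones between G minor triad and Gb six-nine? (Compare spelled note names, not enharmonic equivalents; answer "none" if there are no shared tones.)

G minor triad: G Bb D
Gb six-nine: Gb Bb Db Eb Ab
Common to both → Bb.

Bb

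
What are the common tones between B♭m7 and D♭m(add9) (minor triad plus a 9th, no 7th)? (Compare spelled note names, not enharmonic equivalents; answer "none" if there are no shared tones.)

Db  Ab

B♭m7 = Bb, Db, F, Ab.
D♭m(add9) = Db, Fb, Ab, Eb.
Shared: Db, Ab.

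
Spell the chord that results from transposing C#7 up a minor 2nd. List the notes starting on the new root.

Transposed root: C# → D (minor 2nd up). So we spell D dominant seventh:
- root: D
- major 3rd: F#
- perfect 5th: A
- minor 7th: C

D  F#  A  C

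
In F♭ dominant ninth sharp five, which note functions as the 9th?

F♭ dominant ninth sharp five is built on Fb; its 9th is a major 9th above the root.
A second above F uses the letter G, and the major 9th above Fb is Gb.

Gb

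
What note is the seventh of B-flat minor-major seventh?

Root of B-flat minor-major seventh = B-flat. The 7th is a major 7th: B-flat up a major 7th → A.

A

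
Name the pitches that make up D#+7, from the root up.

Root D#, quality augmented seventh:
root → D#
3rd (major 3rd) → F##
5th (augmented 5th) → A##
7th (minor 7th) → C#

D#  F##  A##  C#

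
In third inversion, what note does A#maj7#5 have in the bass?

A#maj7#5 in root position is A#–C##–E##–G##.
Third inversion places the seventh in the bass, which is G##.

G##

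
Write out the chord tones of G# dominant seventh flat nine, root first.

G#, B#, D#, F#, A

G# dominant seventh flat nine: dominant seventh flat nine on G#.
root → G#
3rd (major 3rd) → B#
5th (perfect 5th) → D#
7th (minor 7th) → F#
9th (minor 9th) → A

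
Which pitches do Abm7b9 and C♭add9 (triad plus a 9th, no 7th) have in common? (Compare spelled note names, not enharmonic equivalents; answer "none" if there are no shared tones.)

Cb Eb Gb

Abm7b9: Ab Cb Eb Gb Bbb
C♭add9: Cb Eb Gb Db
Common to both → Cb, Eb, Gb.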